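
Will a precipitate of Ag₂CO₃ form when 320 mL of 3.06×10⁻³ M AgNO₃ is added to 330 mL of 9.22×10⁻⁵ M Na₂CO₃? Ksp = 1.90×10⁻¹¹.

Yes

After mixing, V = 320 mL + 330 mL = 650 mL.
[Ag⁺] = (3.06×10⁻³)(320)/650 = 1.51×10⁻³ M
[CO₃²⁻] = (9.22×10⁻⁵)(330)/650 = 4.68×10⁻⁵ M
Q = [Ag⁺]^2[CO₃²⁻] = 1.06×10⁻¹⁰
Since Q (1.06×10⁻¹⁰) exceeds Ksp (1.90×10⁻¹¹), Ag₂CO₃ will precipitate.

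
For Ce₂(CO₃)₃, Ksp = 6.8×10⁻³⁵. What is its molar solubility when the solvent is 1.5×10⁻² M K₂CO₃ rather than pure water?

Ce₂(CO₃)₃(s) ⇌ 2 Ce³⁺(aq) + 3 CO₃²⁻(aq)
Let s be the solubility of Ce₂(CO₃)₃ here. The common ion gives [CO₃²⁻] ≈ 1.5×10⁻² M, and [Ce³⁺] = 2s.
Ksp = [Ce³⁺]^2[CO₃²⁻]^3 = (2s)^2(1.5×10⁻²)^3
(2s)^2 = 6.8×10⁻³⁵ / (1.5×10⁻²)^3 = 2.0×10⁻²⁹
s = 2.2×10⁻¹⁵ M

2.2×10⁻¹⁵ M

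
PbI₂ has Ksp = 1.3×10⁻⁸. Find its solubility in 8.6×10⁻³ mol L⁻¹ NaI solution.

PbI₂(s) ⇌ Pb²⁺(aq) + 2 I⁻(aq)
The solution already contains I⁻ at 8.6×10⁻³ mol L⁻¹. Let s be the molar solubility of PbI₂.
[I⁻] ≈ 8.6×10⁻³ mol L⁻¹ (common ion dominates); [Pb²⁺] = s.
Ksp = [Pb²⁺][I⁻]^2 = s(8.6×10⁻³)^2
s = 1.3×10⁻⁸ / (8.6×10⁻³)^2 = 1.8×10⁻⁴
s = 1.8×10⁻⁴ mol L⁻¹

1.8×10⁻⁴ M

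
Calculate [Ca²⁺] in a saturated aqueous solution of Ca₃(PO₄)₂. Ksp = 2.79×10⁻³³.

3.63×10⁻⁷ M

Ca₃(PO₄)₂(s) ⇌ 3 Ca²⁺(aq) + 2 PO₄³⁻(aq)
Let s be the molar solubility. Then [Ca²⁺] = 3s and [PO₄³⁻] = 2s.
Ksp = [Ca²⁺]^3[PO₄³⁻]^2 = (3s)^3 · (2s)^2 = 108s^5 = 2.79×10⁻³³
s = 1.21×10⁻⁷ mol L⁻¹
[Ca²⁺] = 3s = 3.63×10⁻⁷ mol L⁻¹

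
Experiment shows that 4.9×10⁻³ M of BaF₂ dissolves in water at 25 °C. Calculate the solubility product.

BaF₂(s) ⇌ Ba²⁺(aq) + 2 F⁻(aq)
For each mole of BaF₂ that dissolves per liter, [Ba²⁺] = s and [F⁻] = 2s; let s denote this solubility.
Ksp = [Ba²⁺][F⁻]^2 = s · (2s)^2 = 4s^3
Ksp = 4 × (4.9×10⁻³)^3 = 4.7×10⁻⁷

Ksp = 4.7×10⁻⁷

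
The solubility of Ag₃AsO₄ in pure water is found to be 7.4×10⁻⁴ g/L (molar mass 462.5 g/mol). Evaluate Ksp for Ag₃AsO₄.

Ksp = 1.8×10⁻²²

s = (7.4×10⁻⁴ g L⁻¹)/(462.5 g mol⁻¹) = 1.600×10⁻⁶ M
Ag₃AsO₄(s) ⇌ 3 Ag⁺(aq) + AsO₄³⁻(aq)
Let s be the molar solubility. Then [Ag⁺] = 3s and [AsO₄³⁻] = s.
Ksp = [Ag⁺]^3[AsO₄³⁻] = (3s)^3 · s = 27s^4
Ksp = 27 × (1.600×10⁻⁶)^4 = 1.8×10⁻²²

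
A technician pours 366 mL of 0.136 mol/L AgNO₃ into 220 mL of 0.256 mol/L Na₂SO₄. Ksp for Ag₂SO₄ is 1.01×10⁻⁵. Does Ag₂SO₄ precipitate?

Yes

Total volume after mixing = 366 + 220 = 586 mL.
[Ag⁺] = (0.136)(366)/586 = 8.49×10⁻² mol/L
[SO₄²⁻] = (0.256)(220)/586 = 9.61×10⁻² mol/L
Q = [Ag⁺]^2[SO₄²⁻] = 6.93×10⁻⁴
Q = 6.93×10⁻⁴ > Ksp = 1.01×10⁻⁵, so the solution is supersaturated and Ag₂SO₄ precipitates.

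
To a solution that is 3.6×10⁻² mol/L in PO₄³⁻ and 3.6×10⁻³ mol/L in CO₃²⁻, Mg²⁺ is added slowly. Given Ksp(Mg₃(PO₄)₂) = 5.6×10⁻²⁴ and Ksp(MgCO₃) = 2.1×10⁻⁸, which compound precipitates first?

Precipitation of each salt begins when its ion product equals Ksp.
For Mg₃(PO₄)₂: [Mg²⁺] = (Ksp/[PO₄³⁻]^2)^(1/3) = 1.6×10⁻⁷ mol/L
For MgCO₃: [Mg²⁺] = (Ksp/[CO₃²⁻]) = 5.8×10⁻⁶ mol/L
Mg₃(PO₄)₂ requires the lower [Mg²⁺], so it precipitates first.

Mg₃(PO₄)₂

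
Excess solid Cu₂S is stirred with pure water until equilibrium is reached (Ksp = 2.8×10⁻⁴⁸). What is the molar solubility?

Cu₂S(s) ⇌ 2 Cu⁺(aq) + S²⁻(aq)
Call the molar solubility s, so that [Cu⁺] = 2s and [S²⁻] = s.
Ksp = [Cu⁺]^2[S²⁻] = (2s)^2 · s = 4s^3
4s^3 = 2.8×10⁻⁴⁸  ⇒  s^3 = 7.0×10⁻⁴⁹
s = 8.9×10⁻¹⁷ M

8.9×10⁻¹⁷ M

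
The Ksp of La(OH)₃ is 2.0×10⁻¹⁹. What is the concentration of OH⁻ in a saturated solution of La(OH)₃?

La(OH)₃(s) ⇌ La³⁺(aq) + 3 OH⁻(aq)
If s mol/L of La(OH)₃ dissolves, [La³⁺] = s and [OH⁻] = 3s.
Ksp = [La³⁺][OH⁻]^3 = s · (3s)^3 = 27s^4 = 2.0×10⁻¹⁹
s = 9.3×10⁻⁶ mol L⁻¹
[OH⁻] = 3s = 2.8×10⁻⁵ mol L⁻¹

2.8×10⁻⁵ M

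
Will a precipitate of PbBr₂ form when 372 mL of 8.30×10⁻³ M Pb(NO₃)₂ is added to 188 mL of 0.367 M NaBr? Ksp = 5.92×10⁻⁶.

Yes

Total volume after mixing = 372 + 188 = 560 mL.
[Pb²⁺] = (8.30×10⁻³)(372)/560 = 5.51×10⁻³ M
[Br⁻] = (0.367)(188)/560 = 0.123 M
Q = [Pb²⁺][Br⁻]^2 = 8.37×10⁻⁵
Q = 8.37×10⁻⁵ > Ksp = 5.92×10⁻⁶, so the solution is supersaturated and PbBr₂ precipitates.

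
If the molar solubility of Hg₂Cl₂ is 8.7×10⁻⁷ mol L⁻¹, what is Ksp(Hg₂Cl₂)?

Hg₂Cl₂(s) ⇌ Hg₂²⁺(aq) + 2 Cl⁻(aq)
Call the molar solubility s, so that [Hg₂²⁺] = s and [Cl⁻] = 2s.
Ksp = [Hg₂²⁺][Cl⁻]^2 = s · (2s)^2 = 4s^3
Ksp = 4 × (8.7×10⁻⁷)^3 = 2.6×10⁻¹⁸

Ksp = 2.6×10⁻¹⁸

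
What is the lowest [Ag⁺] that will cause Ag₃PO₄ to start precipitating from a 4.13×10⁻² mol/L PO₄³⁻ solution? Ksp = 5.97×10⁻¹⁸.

Precipitation begins when Q = Ksp.
Ag₃PO₄(s) ⇌ 3 Ag⁺(aq) + PO₄³⁻(aq)
Ksp = [Ag⁺]^3[PO₄³⁻] = [Ag⁺]^3(4.13×10⁻²)
[Ag⁺]^3 = 5.97×10⁻¹⁸ / (4.13×10⁻²) = 1.45×10⁻¹⁶
[Ag⁺] = 5.25×10⁻⁶ mol/L

5.25×10⁻⁶ M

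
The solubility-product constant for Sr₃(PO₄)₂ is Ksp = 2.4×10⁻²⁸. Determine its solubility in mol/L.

Sr₃(PO₄)₂(s) ⇌ 3 Sr²⁺(aq) + 2 PO₄³⁻(aq)
If s mol/L of Sr₃(PO₄)₂ dissolves, [Sr²⁺] = 3s and [PO₄³⁻] = 2s.
Ksp = [Sr²⁺]^3[PO₄³⁻]^2 = (3s)^3 · (2s)^2 = 108s^5
108s^5 = 2.4×10⁻²⁸  ⇒  s^5 = 2.2×10⁻³⁰
s = (2.2×10⁻³⁰)^(1/5) = 1.2×10⁻⁶ mol/L

1.2×10⁻⁶ M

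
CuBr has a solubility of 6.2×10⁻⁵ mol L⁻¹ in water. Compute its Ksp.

Ksp = 3.8×10⁻⁹

CuBr(s) ⇌ Cu⁺(aq) + Br⁻(aq)
Let s be the molar solubility. Then [Cu⁺] = s and [Br⁻] = s.
Ksp = [Cu⁺][Br⁻] = s · s = s^2
Ksp = (6.2×10⁻⁵)^2 = 3.8×10⁻⁹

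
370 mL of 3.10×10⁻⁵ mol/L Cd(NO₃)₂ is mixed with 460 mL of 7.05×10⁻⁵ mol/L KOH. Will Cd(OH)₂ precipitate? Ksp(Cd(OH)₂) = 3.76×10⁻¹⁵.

Yes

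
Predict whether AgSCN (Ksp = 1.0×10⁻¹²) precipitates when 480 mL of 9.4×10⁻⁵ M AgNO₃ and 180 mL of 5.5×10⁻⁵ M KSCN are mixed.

The combined volume is 660 mL.
[Ag⁺] = (9.4×10⁻⁵)(480)/660 = 6.8×10⁻⁵ M
[SCN⁻] = (5.5×10⁻⁵)(180)/660 = 1.5×10⁻⁵ M
Q = [Ag⁺][SCN⁻] = 1.0×10⁻⁹
Because Q > Ksp (1.0×10⁻⁹ vs 1.0×10⁻¹²), a precipitate of AgSCN forms.

Yes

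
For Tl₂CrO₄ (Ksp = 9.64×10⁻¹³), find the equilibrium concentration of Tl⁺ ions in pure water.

1.24×10⁻⁴ M

Tl₂CrO₄(s) ⇌ 2 Tl⁺(aq) + CrO₄²⁻(aq)
Call the molar solubility s, so that [Tl⁺] = 2s and [CrO₄²⁻] = s.
Ksp = [Tl⁺]^2[CrO₄²⁻] = (2s)^2 · s = 4s^3 = 9.64×10⁻¹³
s = 6.22×10⁻⁵ mol L⁻¹
[Tl⁺] = 2s = 1.24×10⁻⁴ mol L⁻¹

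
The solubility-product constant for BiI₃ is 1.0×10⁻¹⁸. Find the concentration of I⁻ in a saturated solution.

4.2×10⁻⁵ M

BiI₃(s) ⇌ Bi³⁺(aq) + 3 I⁻(aq)
Let s be the molar solubility. Then [Bi³⁺] = s and [I⁻] = 3s.
Ksp = [Bi³⁺][I⁻]^3 = s · (3s)^3 = 27s^4 = 1.0×10⁻¹⁸
s = 1.4×10⁻⁵ mol/L
[I⁻] = 3s = 4.2×10⁻⁵ mol/L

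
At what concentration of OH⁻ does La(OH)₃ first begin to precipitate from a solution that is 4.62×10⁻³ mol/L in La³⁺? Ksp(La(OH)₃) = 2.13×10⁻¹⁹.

Precipitation begins when Q = Ksp.
La(OH)₃(s) ⇌ La³⁺(aq) + 3 OH⁻(aq)
Ksp = [La³⁺][OH⁻]^3 = [OH⁻]^3(4.62×10⁻³)
[OH⁻]^3 = 2.13×10⁻¹⁹ / (4.62×10⁻³) = 4.61×10⁻¹⁷
[OH⁻] = 3.59×10⁻⁶ mol/L

3.59×10⁻⁶ M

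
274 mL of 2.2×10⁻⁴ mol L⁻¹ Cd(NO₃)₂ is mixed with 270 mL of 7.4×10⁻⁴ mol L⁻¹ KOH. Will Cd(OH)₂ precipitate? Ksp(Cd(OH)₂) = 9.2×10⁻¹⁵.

Yes

Total volume after mixing = 274 + 270 = 544 mL.
[Cd²⁺] = (2.2×10⁻⁴)(274)/544 = 1.1×10⁻⁴ mol L⁻¹
[OH⁻] = (7.4×10⁻⁴)(270)/544 = 3.7×10⁻⁴ mol L⁻¹
Q = [Cd²⁺][OH⁻]^2 = 1.5×10⁻¹¹
Since Q (1.5×10⁻¹¹) exceeds Ksp (9.2×10⁻¹⁵), Cd(OH)₂ will precipitate.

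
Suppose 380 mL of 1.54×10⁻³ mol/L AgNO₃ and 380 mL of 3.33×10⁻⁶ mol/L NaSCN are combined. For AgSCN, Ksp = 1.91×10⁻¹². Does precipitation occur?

Yes

After mixing, V = 380 mL + 380 mL = 760 mL.
[Ag⁺] = (1.54×10⁻³)(380)/760 = 7.70×10⁻⁴ mol/L
[SCN⁻] = (3.33×10⁻⁶)(380)/760 = 1.67×10⁻⁶ mol/L
Q = [Ag⁺][SCN⁻] = 1.28×10⁻⁹
Since Q (1.28×10⁻⁹) exceeds Ksp (1.91×10⁻¹²), AgSCN will precipitate.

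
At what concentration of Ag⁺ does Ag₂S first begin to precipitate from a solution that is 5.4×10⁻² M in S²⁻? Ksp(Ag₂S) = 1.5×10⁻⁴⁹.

A salt starts to precipitate once the ion product Q reaches its Ksp.
Ag₂S(s) ⇌ 2 Ag⁺(aq) + S²⁻(aq)
Ksp = [Ag⁺]^2[S²⁻] = [Ag⁺]^2(5.4×10⁻²)
[Ag⁺]^2 = 1.5×10⁻⁴⁹ / (5.4×10⁻²) = 2.8×10⁻⁴⁸
[Ag⁺] = 1.7×10⁻²⁴ M

1.7×10⁻²⁴ M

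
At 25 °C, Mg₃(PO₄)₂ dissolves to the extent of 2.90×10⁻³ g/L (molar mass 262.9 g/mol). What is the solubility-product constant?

s = (2.90×10⁻³ g L⁻¹)/(262.9 g mol⁻¹) = 1.1031×10⁻⁵ M
Mg₃(PO₄)₂(s) ⇌ 3 Mg²⁺(aq) + 2 PO₄³⁻(aq)
For each mole of Mg₃(PO₄)₂ that dissolves per liter, [Mg²⁺] = 3s and [PO₄³⁻] = 2s; let s denote this solubility.
Ksp = [Mg²⁺]^3[PO₄³⁻]^2 = (3s)^3 · (2s)^2 = 108s^5
Ksp = 108 × (1.1031×10⁻⁵)^5 = 1.76×10⁻²³

Ksp = 1.76×10⁻²³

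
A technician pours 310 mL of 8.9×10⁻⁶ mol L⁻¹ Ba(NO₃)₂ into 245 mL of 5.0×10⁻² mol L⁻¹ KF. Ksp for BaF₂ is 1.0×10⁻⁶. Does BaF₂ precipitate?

Total volume after mixing = 310 + 245 = 555 mL.
[Ba²⁺] = (8.9×10⁻⁶)(310)/555 = 5.0×10⁻⁶ mol L⁻¹
[F⁻] = (5.0×10⁻²)(245)/555 = 2.2×10⁻² mol L⁻¹
Q = [Ba²⁺][F⁻]^2 = 2.4×10⁻⁹
Q = 2.4×10⁻⁹ < Ksp = 1.0×10⁻⁶, so the solution is unsaturated and no precipitate forms.

No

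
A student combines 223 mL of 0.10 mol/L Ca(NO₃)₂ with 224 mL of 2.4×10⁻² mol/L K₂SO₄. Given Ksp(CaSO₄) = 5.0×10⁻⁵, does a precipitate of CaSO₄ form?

Yes

The combined volume is 447 mL.
[Ca²⁺] = (0.10)(223)/447 = 5.0×10⁻² mol/L
[SO₄²⁻] = (2.4×10⁻²)(224)/447 = 1.2×10⁻² mol/L
Q = [Ca²⁺][SO₄²⁻] = 6.0×10⁻⁴
Since Q (6.0×10⁻⁴) exceeds Ksp (5.0×10⁻⁵), CaSO₄ will precipitate.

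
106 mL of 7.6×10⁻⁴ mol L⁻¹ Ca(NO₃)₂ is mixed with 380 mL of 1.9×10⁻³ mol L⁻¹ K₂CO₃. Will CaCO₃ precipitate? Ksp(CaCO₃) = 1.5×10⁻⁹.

Yes

The combined volume is 486 mL.
[Ca²⁺] = (7.6×10⁻⁴)(106)/486 = 1.7×10⁻⁴ mol L⁻¹
[CO₃²⁻] = (1.9×10⁻³)(380)/486 = 1.5×10⁻³ mol L⁻¹
Q = [Ca²⁺][CO₃²⁻] = 2.5×10⁻⁷
Because Q > Ksp (2.5×10⁻⁷ vs 1.5×10⁻⁹), a precipitate of CaCO₃ forms.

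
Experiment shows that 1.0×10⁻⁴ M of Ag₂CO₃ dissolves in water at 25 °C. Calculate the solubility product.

Ag₂CO₃(s) ⇌ 2 Ag⁺(aq) + CO₃²⁻(aq)
For each mole of Ag₂CO₃ that dissolves per liter, [Ag⁺] = 2s and [CO₃²⁻] = s; let s denote this solubility.
Ksp = [Ag⁺]^2[CO₃²⁻] = (2s)^2 · s = 4s^3
Ksp = 4 × (1.0×10⁻⁴)^3 = 4.0×10⁻¹²

Ksp = 4.0×10⁻¹²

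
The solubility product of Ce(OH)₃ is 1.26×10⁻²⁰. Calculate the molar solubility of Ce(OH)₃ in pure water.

Ce(OH)₃(s) ⇌ Ce³⁺(aq) + 3 OH⁻(aq)
With molar solubility s: [Ce³⁺] = s, [OH⁻] = 3s.
Ksp = [Ce³⁺][OH⁻]^3 = s · (3s)^3 = 27s^4
27s^4 = 1.26×10⁻²⁰  ⇒  s^4 = 4.67×10⁻²²
Taking the 4th root, s = 4.65×10⁻⁶ mol/L.

4.65×10⁻⁶ M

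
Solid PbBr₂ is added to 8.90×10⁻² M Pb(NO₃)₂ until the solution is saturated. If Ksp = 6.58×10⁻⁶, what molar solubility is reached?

4.30×10⁻³ M

PbBr₂(s) ⇌ Pb²⁺(aq) + 2 Br⁻(aq)
Let s be the solubility of PbBr₂ here. The common ion gives [Pb²⁺] ≈ 8.90×10⁻² M, and [Br⁻] = 2s.
Ksp = [Pb²⁺][Br⁻]^2 = (8.90×10⁻²)(2s)^2
(2s)^2 = 6.58×10⁻⁶ / (8.90×10⁻²) = 7.39×10⁻⁵
s = 4.30×10⁻³ M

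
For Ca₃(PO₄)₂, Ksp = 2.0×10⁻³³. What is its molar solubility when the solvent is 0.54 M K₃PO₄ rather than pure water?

6.3×10⁻¹² M

Ca₃(PO₄)₂(s) ⇌ 3 Ca²⁺(aq) + 2 PO₄³⁻(aq)
With PO₄³⁻ already at 0.54 M and s small, take [PO₄³⁻] ≈ 0.54 M and [Ca²⁺] = 3s.
Ksp = [Ca²⁺]^3[PO₄³⁻]^2 = (3s)^3(0.54)^2
(3s)^3 = 2.0×10⁻³³ / (0.54)^2 = 6.9×10⁻³³
s = 6.3×10⁻¹² M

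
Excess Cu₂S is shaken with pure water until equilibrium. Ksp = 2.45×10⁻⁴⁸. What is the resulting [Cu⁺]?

1.70×10⁻¹⁶ M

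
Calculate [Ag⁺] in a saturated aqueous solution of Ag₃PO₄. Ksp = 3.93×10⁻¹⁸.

Ag₃PO₄(s) ⇌ 3 Ag⁺(aq) + PO₄³⁻(aq)
For each mole of Ag₃PO₄ that dissolves per liter, [Ag⁺] = 3s and [PO₄³⁻] = s; let s denote this solubility.
Ksp = [Ag⁺]^3[PO₄³⁻] = (3s)^3 · s = 27s^4 = 3.93×10⁻¹⁸
s = 1.95×10⁻⁵ mol/L
[Ag⁺] = 3s = 5.86×10⁻⁵ mol/L

5.86×10⁻⁵ M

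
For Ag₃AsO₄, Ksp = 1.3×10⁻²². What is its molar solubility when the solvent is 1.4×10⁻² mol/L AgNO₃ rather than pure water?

4.7×10⁻¹⁷ M

Ag₃AsO₄(s) ⇌ 3 Ag⁺(aq) + AsO₄³⁻(aq)
Let s be the solubility of Ag₃AsO₄ here. The common ion gives [Ag⁺] ≈ 1.4×10⁻² mol/L, and [AsO₄³⁻] = s.
Ksp = [Ag⁺]^3[AsO₄³⁻] = (1.4×10⁻²)^3s
s = 1.3×10⁻²² / (1.4×10⁻²)^3 = 4.7×10⁻¹⁷
s = 4.7×10⁻¹⁷ mol/L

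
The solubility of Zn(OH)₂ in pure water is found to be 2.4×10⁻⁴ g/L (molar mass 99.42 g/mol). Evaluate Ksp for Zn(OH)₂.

Ksp = 5.6×10⁻¹⁷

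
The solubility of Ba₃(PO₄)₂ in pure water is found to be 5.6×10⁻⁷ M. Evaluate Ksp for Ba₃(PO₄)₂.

Ksp = 5.9×10⁻³⁰

Ba₃(PO₄)₂(s) ⇌ 3 Ba²⁺(aq) + 2 PO₄³⁻(aq)
For each mole of Ba₃(PO₄)₂ that dissolves per liter, [Ba²⁺] = 3s and [PO₄³⁻] = 2s; let s denote this solubility.
Ksp = [Ba²⁺]^3[PO₄³⁻]^2 = (3s)^3 · (2s)^2 = 108s^5
Ksp = 108 × (5.6×10⁻⁷)^5 = 5.9×10⁻³⁰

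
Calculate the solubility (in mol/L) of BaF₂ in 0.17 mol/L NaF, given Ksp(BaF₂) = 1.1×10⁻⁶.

BaF₂(s) ⇌ Ba²⁺(aq) + 2 F⁻(aq)
The solution already contains F⁻ at 0.17 mol/L. Let s be the molar solubility of BaF₂.
[F⁻] ≈ 0.17 mol/L (common ion dominates); [Ba²⁺] = s.
Ksp = [Ba²⁺][F⁻]^2 = s(0.17)^2
s = 1.1×10⁻⁶ / (0.17)^2 = 3.8×10⁻⁵
s = 3.8×10⁻⁵ mol/L

3.8×10⁻⁵ M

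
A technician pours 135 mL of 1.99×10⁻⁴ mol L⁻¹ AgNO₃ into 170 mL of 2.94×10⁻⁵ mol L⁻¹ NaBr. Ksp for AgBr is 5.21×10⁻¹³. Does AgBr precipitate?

Yes

The combined volume is 305 mL.
[Ag⁺] = (1.99×10⁻⁴)(135)/305 = 8.81×10⁻⁵ mol L⁻¹
[Br⁻] = (2.94×10⁻⁵)(170)/305 = 1.64×10⁻⁵ mol L⁻¹
Q = [Ag⁺][Br⁻] = 1.44×10⁻⁹
Because Q > Ksp (1.44×10⁻⁹ vs 5.21×10⁻¹³), a precipitate of AgBr forms.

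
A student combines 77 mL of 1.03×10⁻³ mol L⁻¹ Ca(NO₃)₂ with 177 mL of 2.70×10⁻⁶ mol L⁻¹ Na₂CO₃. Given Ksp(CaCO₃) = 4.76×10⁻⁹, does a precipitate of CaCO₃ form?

No

Total volume after mixing = 77 + 177 = 254 mL.
[Ca²⁺] = (1.03×10⁻³)(77)/254 = 3.12×10⁻⁴ mol L⁻¹
[CO₃²⁻] = (2.70×10⁻⁶)(177)/254 = 1.88×10⁻⁶ mol L⁻¹
Q = [Ca²⁺][CO₃²⁻] = 5.87×10⁻¹⁰
Q = 5.87×10⁻¹⁰ < Ksp = 4.76×10⁻⁹, so the solution is unsaturated and no precipitate forms.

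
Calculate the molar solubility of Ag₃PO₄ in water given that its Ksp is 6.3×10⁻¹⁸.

2.2×10⁻⁵ M

Ag₃PO₄(s) ⇌ 3 Ag⁺(aq) + PO₄³⁻(aq)
Call the molar solubility s, so that [Ag⁺] = 3s and [PO₄³⁻] = s.
Ksp = [Ag⁺]^3[PO₄³⁻] = (3s)^3 · s = 27s^4
27s^4 = 6.3×10⁻¹⁸  ⇒  s^4 = 2.3×10⁻¹⁹
s = 2.2×10⁻⁵ mol/L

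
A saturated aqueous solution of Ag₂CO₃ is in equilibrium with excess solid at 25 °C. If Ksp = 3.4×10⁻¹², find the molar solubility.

Ag₂CO₃(s) ⇌ 2 Ag⁺(aq) + CO₃²⁻(aq)
Call the molar solubility s, so that [Ag⁺] = 2s and [CO₃²⁻] = s.
Ksp = [Ag⁺]^2[CO₃²⁻] = (2s)^2 · s = 4s^3
4s^3 = 3.4×10⁻¹²  ⇒  s^3 = 8.5×10⁻¹³
s = (8.5×10⁻¹³)^(1/3) = 9.5×10⁻⁵ mol L⁻¹

9.5×10⁻⁵ M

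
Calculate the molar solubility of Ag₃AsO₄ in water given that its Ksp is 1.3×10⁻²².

Ag₃AsO₄(s) ⇌ 3 Ag⁺(aq) + AsO₄³⁻(aq)
Let s be the molar solubility. Then [Ag⁺] = 3s and [AsO₄³⁻] = s.
Ksp = [Ag⁺]^3[AsO₄³⁻] = (3s)^3 · s = 27s^4
27s^4 = 1.3×10⁻²²  ⇒  s^4 = 4.8×10⁻²⁴
s = (4.8×10⁻²⁴)^(1/4) = 1.5×10⁻⁶ mol L⁻¹

1.5×10⁻⁶ M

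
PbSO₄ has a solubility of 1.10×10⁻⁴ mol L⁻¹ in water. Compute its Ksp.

Ksp = 1.21×10⁻⁸

PbSO₄(s) ⇌ Pb²⁺(aq) + SO₄²⁻(aq)
Let s be the molar solubility. Then [Pb²⁺] = s and [SO₄²⁻] = s.
Ksp = [Pb²⁺][SO₄²⁻] = s · s = s^2
Ksp = (1.10×10⁻⁴)^2 = 1.21×10⁻⁸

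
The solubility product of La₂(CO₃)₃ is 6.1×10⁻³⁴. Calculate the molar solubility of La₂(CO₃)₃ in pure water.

La₂(CO₃)₃(s) ⇌ 2 La³⁺(aq) + 3 CO₃²⁻(aq)
With molar solubility s: [La³⁺] = 2s, [CO₃²⁻] = 3s.
Ksp = [La³⁺]^2[CO₃²⁻]^3 = (2s)^2 · (3s)^3 = 108s^5
108s^5 = 6.1×10⁻³⁴  ⇒  s^5 = 5.6×10⁻³⁶
s = 8.9×10⁻⁸ mol L⁻¹

8.9×10⁻⁸ M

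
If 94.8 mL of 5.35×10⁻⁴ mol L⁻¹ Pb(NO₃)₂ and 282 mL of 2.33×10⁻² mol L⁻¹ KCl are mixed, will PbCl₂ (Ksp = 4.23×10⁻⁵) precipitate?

No

The combined volume is 376.8 mL.
[Pb²⁺] = (5.35×10⁻⁴)(94.8)/376.8 = 1.35×10⁻⁴ mol L⁻¹
[Cl⁻] = (2.33×10⁻²)(282)/376.8 = 1.74×10⁻² mol L⁻¹
Q = [Pb²⁺][Cl⁻]^2 = 4.09×10⁻⁸
Q < Ksp (4.09×10⁻⁸ vs 4.23×10⁻⁵); the solution remains unsaturated and no precipitate forms.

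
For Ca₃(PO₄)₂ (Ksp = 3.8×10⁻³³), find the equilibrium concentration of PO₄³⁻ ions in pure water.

Ca₃(PO₄)₂(s) ⇌ 3 Ca²⁺(aq) + 2 PO₄³⁻(aq)
Let s be the molar solubility. Then [Ca²⁺] = 3s and [PO₄³⁻] = 2s.
Ksp = [Ca²⁺]^3[PO₄³⁻]^2 = (3s)^3 · (2s)^2 = 108s^5 = 3.8×10⁻³³
s = 1.3×10⁻⁷ M
[PO₄³⁻] = 2s = 2.6×10⁻⁷ M

2.6×10⁻⁷ M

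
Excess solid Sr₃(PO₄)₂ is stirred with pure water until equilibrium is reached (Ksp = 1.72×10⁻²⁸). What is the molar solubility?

Sr₃(PO₄)₂(s) ⇌ 3 Sr²⁺(aq) + 2 PO₄³⁻(aq)
For each mole of Sr₃(PO₄)₂ that dissolves per liter, [Sr²⁺] = 3s and [PO₄³⁻] = 2s; let s denote this solubility.
Ksp = [Sr²⁺]^3[PO₄³⁻]^2 = (3s)^3 · (2s)^2 = 108s^5
108s^5 = 1.72×10⁻²⁸  ⇒  s^5 = 1.59×10⁻³⁰
s = (1.59×10⁻³⁰)^(1/5) = 1.10×10⁻⁶ mol/L

1.10×10⁻⁶ M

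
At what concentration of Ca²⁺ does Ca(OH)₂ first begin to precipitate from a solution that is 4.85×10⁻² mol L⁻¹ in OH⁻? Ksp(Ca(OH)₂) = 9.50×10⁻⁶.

Precipitation begins when Q = Ksp.
Ca(OH)₂(s) ⇌ Ca²⁺(aq) + 2 OH⁻(aq)
Ksp = [Ca²⁺][OH⁻]^2 = [Ca²⁺](4.85×10⁻²)^2
[Ca²⁺] = 9.50×10⁻⁶ / (4.85×10⁻²)^2 = 4.04×10⁻³
[Ca²⁺] = 4.04×10⁻³ mol L⁻¹

4.04×10⁻³ M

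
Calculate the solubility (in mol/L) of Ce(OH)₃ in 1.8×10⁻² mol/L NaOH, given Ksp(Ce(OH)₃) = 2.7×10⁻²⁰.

Ce(OH)₃(s) ⇌ Ce³⁺(aq) + 3 OH⁻(aq)
With OH⁻ already at 1.8×10⁻² mol/L and s small, take [OH⁻] ≈ 1.8×10⁻² mol/L and [Ce³⁺] = s.
Ksp = [Ce³⁺][OH⁻]^3 = s(1.8×10⁻²)^3
s = 2.7×10⁻²⁰ / (1.8×10⁻²)^3 = 4.6×10⁻¹⁵
s = 4.6×10⁻¹⁵ mol/L

4.6×10⁻¹⁵ M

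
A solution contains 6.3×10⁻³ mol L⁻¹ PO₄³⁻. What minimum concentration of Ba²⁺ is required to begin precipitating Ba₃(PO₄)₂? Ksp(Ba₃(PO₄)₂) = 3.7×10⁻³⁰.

Each salt precipitates once Q = Ksp for that salt.
Ba₃(PO₄)₂(s) ⇌ 3 Ba²⁺(aq) + 2 PO₄³⁻(aq)
Ksp = [Ba²⁺]^3[PO₄³⁻]^2 = [Ba²⁺]^3(6.3×10⁻³)^2
[Ba²⁺]^3 = 3.7×10⁻³⁰ / (6.3×10⁻³)^2 = 9.3×10⁻²⁶
[Ba²⁺] = 4.5×10⁻⁹ mol L⁻¹

4.5×10⁻⁹ M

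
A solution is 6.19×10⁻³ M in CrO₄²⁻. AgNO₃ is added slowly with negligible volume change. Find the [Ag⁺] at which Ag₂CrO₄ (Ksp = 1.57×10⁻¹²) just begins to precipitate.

Each salt precipitates once Q = Ksp for that salt.
Ag₂CrO₄(s) ⇌ 2 Ag⁺(aq) + CrO₄²⁻(aq)
Ksp = [Ag⁺]^2[CrO₄²⁻] = [Ag⁺]^2(6.19×10⁻³)
[Ag⁺]^2 = 1.57×10⁻¹² / (6.19×10⁻³) = 2.54×10⁻¹⁰
[Ag⁺] = 1.59×10⁻⁵ M

1.59×10⁻⁵ M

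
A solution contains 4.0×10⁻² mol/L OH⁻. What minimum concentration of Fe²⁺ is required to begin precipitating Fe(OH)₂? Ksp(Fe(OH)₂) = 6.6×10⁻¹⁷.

A salt starts to precipitate once the ion product Q reaches its Ksp.
Fe(OH)₂(s) ⇌ Fe²⁺(aq) + 2 OH⁻(aq)
Ksp = [Fe²⁺][OH⁻]^2 = [Fe²⁺](4.0×10⁻²)^2
[Fe²⁺] = 6.6×10⁻¹⁷ / (4.0×10⁻²)^2 = 4.1×10⁻¹⁴
[Fe²⁺] = 4.1×10⁻¹⁴ mol/L

4.1×10⁻¹⁴ M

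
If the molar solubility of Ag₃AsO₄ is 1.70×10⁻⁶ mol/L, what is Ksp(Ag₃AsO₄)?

Ag₃AsO₄(s) ⇌ 3 Ag⁺(aq) + AsO₄³⁻(aq)
For each mole of Ag₃AsO₄ that dissolves per liter, [Ag⁺] = 3s and [AsO₄³⁻] = s; let s denote this solubility.
Ksp = [Ag⁺]^3[AsO₄³⁻] = (3s)^3 · s = 27s^4
Ksp = 27 × (1.70×10⁻⁶)^4 = 2.26×10⁻²²

Ksp = 2.26×10⁻²²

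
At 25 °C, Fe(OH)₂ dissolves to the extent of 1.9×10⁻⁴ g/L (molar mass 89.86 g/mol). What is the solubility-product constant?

Ksp = 3.8×10⁻¹⁷

Convert to molarity: s = 1.9×10⁻⁴ / 89.86 = 2.114×10⁻⁶ mol/L
Fe(OH)₂(s) ⇌ Fe²⁺(aq) + 2 OH⁻(aq)
For each mole of Fe(OH)₂ that dissolves per liter, [Fe²⁺] = s and [OH⁻] = 2s; let s denote this solubility.
Ksp = [Fe²⁺][OH⁻]^2 = s · (2s)^2 = 4s^3
Ksp = 4 × (2.114×10⁻⁶)^3 = 3.8×10⁻¹⁷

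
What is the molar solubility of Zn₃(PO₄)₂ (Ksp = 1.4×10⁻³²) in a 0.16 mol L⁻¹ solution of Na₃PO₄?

2.7×10⁻¹¹ M

Zn₃(PO₄)₂(s) ⇌ 3 Zn²⁺(aq) + 2 PO₄³⁻(aq)
PO₄³⁻ is already present at 0.16 mol L⁻¹. If s mol/L of Zn₃(PO₄)₂ dissolves, [Zn²⁺] = 3s while [PO₄³⁻] ≈ 0.16 mol L⁻¹.
Ksp = [Zn²⁺]^3[PO₄³⁻]^2 = (3s)^3(0.16)^2
(3s)^3 = 1.4×10⁻³² / (0.16)^2 = 5.5×10⁻³¹
s = 2.7×10⁻¹¹ mol L⁻¹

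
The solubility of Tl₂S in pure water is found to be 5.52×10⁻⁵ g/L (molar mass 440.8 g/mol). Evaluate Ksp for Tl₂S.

Molar solubility s = (5.52×10⁻⁵ g/L) / (440.8 g/mol) = 1.2523×10⁻⁷ mol/L
Tl₂S(s) ⇌ 2 Tl⁺(aq) + S²⁻(aq)
With molar solubility s: [Tl⁺] = 2s, [S²⁻] = s.
Ksp = [Tl⁺]^2[S²⁻] = (2s)^2 · s = 4s^3
Ksp = 4 × (1.2523×10⁻⁷)^3 = 7.86×10⁻²¹

Ksp = 7.86×10⁻²¹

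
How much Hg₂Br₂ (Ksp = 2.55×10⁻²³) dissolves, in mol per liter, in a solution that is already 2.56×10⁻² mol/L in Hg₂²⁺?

1.58×10⁻¹¹ M

Hg₂Br₂(s) ⇌ Hg₂²⁺(aq) + 2 Br⁻(aq)
Hg₂²⁺ is already present at 2.56×10⁻² mol/L. If s mol/L of Hg₂Br₂ dissolves, [Br⁻] = 2s while [Hg₂²⁺] ≈ 2.56×10⁻² mol/L.
Ksp = [Hg₂²⁺][Br⁻]^2 = (2.56×10⁻²)(2s)^2
(2s)^2 = 2.55×10⁻²³ / (2.56×10⁻²) = 9.96×10⁻²²
s = 1.58×10⁻¹¹ mol/L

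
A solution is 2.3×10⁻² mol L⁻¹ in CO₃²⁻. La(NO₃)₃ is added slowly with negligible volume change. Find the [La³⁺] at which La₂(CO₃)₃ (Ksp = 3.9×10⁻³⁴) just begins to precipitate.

A salt starts to precipitate once the ion product Q reaches its Ksp.
La₂(CO₃)₃(s) ⇌ 2 La³⁺(aq) + 3 CO₃²⁻(aq)
Ksp = [La³⁺]^2[CO₃²⁻]^3 = [La³⁺]^2(2.3×10⁻²)^3
[La³⁺]^2 = 3.9×10⁻³⁴ / (2.3×10⁻²)^3 = 3.2×10⁻²⁹
[La³⁺] = 5.7×10⁻¹⁵ mol L⁻¹

5.7×10⁻¹⁵ M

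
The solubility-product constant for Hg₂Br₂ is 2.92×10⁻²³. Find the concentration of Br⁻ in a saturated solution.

3.88×10⁻⁸ M

Hg₂Br₂(s) ⇌ Hg₂²⁺(aq) + 2 Br⁻(aq)
Let s be the molar solubility. Then [Hg₂²⁺] = s and [Br⁻] = 2s.
Ksp = [Hg₂²⁺][Br⁻]^2 = s · (2s)^2 = 4s^3 = 2.92×10⁻²³
s = 1.94×10⁻⁸ mol/L
[Br⁻] = 2s = 3.88×10⁻⁸ mol/L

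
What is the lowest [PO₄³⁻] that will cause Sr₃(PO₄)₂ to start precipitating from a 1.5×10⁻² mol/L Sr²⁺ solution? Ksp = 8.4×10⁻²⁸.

Precipitation of each salt begins when its ion product equals Ksp.
Sr₃(PO₄)₂(s) ⇌ 3 Sr²⁺(aq) + 2 PO₄³⁻(aq)
Ksp = [Sr²⁺]^3[PO₄³⁻]^2 = [PO₄³⁻]^2(1.5×10⁻²)^3
[PO₄³⁻]^2 = 8.4×10⁻²⁸ / (1.5×10⁻²)^3 = 2.5×10⁻²²
[PO₄³⁻] = 1.6×10⁻¹¹ mol/L

1.6×10⁻¹¹ M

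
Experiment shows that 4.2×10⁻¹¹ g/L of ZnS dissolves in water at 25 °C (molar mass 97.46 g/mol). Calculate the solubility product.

s = (4.2×10⁻¹¹ g L⁻¹)/(97.46 g mol⁻¹) = 4.309×10⁻¹³ M
ZnS(s) ⇌ Zn²⁺(aq) + S²⁻(aq)
For each mole of ZnS that dissolves per liter, [Zn²⁺] = s and [S²⁻] = s; let s denote this solubility.
Ksp = [Zn²⁺][S²⁻] = s · s = s^2
Ksp = (4.309×10⁻¹³)^2 = 1.9×10⁻²⁵

Ksp = 1.9×10⁻²⁵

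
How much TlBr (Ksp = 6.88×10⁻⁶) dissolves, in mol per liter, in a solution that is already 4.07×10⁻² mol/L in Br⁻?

1.69×10⁻⁴ M

TlBr(s) ⇌ Tl⁺(aq) + Br⁻(aq)
Let s be the solubility of TlBr here. The common ion gives [Br⁻] ≈ 4.07×10⁻² mol/L, and [Tl⁺] = s.
Ksp = [Tl⁺][Br⁻] = s(4.07×10⁻²)
s = 6.88×10⁻⁶ / (4.07×10⁻²) = 1.69×10⁻⁴
s = 1.69×10⁻⁴ mol/L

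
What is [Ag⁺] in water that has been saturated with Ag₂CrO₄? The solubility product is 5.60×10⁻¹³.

Ag₂CrO₄(s) ⇌ 2 Ag⁺(aq) + CrO₄²⁻(aq)
Let s be the molar solubility. Then [Ag⁺] = 2s and [CrO₄²⁻] = s.
Ksp = [Ag⁺]^2[CrO₄²⁻] = (2s)^2 · s = 4s^3 = 5.60×10⁻¹³
s = 5.19×10⁻⁵ mol/L
[Ag⁺] = 2s = 1.04×10⁻⁴ mol/L

1.04×10⁻⁴ M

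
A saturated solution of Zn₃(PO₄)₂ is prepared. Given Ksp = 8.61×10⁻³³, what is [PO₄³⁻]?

3.03×10⁻⁷ M

Zn₃(PO₄)₂(s) ⇌ 3 Zn²⁺(aq) + 2 PO₄³⁻(aq)
With molar solubility s: [Zn²⁺] = 3s, [PO₄³⁻] = 2s.
Ksp = [Zn²⁺]^3[PO₄³⁻]^2 = (3s)^3 · (2s)^2 = 108s^5 = 8.61×10⁻³³
s = 1.51×10⁻⁷ M
[PO₄³⁻] = 2s = 3.03×10⁻⁷ M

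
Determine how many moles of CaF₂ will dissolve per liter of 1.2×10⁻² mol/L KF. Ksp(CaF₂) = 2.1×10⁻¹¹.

CaF₂(s) ⇌ Ca²⁺(aq) + 2 F⁻(aq)
The solution already contains F⁻ at 1.2×10⁻² mol/L. Let s be the molar solubility of CaF₂.
[F⁻] ≈ 1.2×10⁻² mol/L (common ion dominates); [Ca²⁺] = s.
Ksp = [Ca²⁺][F⁻]^2 = s(1.2×10⁻²)^2
s = 2.1×10⁻¹¹ / (1.2×10⁻²)^2 = 1.5×10⁻⁷
s = 1.5×10⁻⁷ mol/L

1.5×10⁻⁷ M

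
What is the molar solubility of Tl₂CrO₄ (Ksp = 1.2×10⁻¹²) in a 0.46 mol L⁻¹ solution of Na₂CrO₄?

Tl₂CrO₄(s) ⇌ 2 Tl⁺(aq) + CrO₄²⁻(aq)
CrO₄²⁻ is already present at 0.46 mol L⁻¹. If s mol/L of Tl₂CrO₄ dissolves, [Tl⁺] = 2s while [CrO₄²⁻] ≈ 0.46 mol L⁻¹.
Ksp = [Tl⁺]^2[CrO₄²⁻] = (2s)^2(0.46)
(2s)^2 = 1.2×10⁻¹² / (0.46) = 2.6×10⁻¹²
s = 8.1×10⁻⁷ mol L⁻¹

8.1×10⁻⁷ M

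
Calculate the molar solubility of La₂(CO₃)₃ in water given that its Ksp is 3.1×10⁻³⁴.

La₂(CO₃)₃(s) ⇌ 2 La³⁺(aq) + 3 CO₃²⁻(aq)
With molar solubility s: [La³⁺] = 2s, [CO₃²⁻] = 3s.
Ksp = [La³⁺]^2[CO₃²⁻]^3 = (2s)^2 · (3s)^3 = 108s^5
108s^5 = 3.1×10⁻³⁴  ⇒  s^5 = 2.9×10⁻³⁶
s = 7.8×10⁻⁸ mol L⁻¹

7.8×10⁻⁸ M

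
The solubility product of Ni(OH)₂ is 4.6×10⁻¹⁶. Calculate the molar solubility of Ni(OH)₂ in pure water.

Ni(OH)₂(s) ⇌ Ni²⁺(aq) + 2 OH⁻(aq)
With molar solubility s: [Ni²⁺] = s, [OH⁻] = 2s.
Ksp = [Ni²⁺][OH⁻]^2 = s · (2s)^2 = 4s^3
4s^3 = 4.6×10⁻¹⁶  ⇒  s^3 = 1.2×10⁻¹⁶
s = (1.2×10⁻¹⁶)^(1/3) = 4.9×10⁻⁶ M

4.9×10⁻⁶ M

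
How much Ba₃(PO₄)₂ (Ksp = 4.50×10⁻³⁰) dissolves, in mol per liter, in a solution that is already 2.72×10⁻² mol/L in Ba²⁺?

2.36×10⁻¹³ M

Ba₃(PO₄)₂(s) ⇌ 3 Ba²⁺(aq) + 2 PO₄³⁻(aq)
Let s be the solubility of Ba₃(PO₄)₂ here. The common ion gives [Ba²⁺] ≈ 2.72×10⁻² mol/L, and [PO₄³⁻] = 2s.
Ksp = [Ba²⁺]^3[PO₄³⁻]^2 = (2.72×10⁻²)^3(2s)^2
(2s)^2 = 4.50×10⁻³⁰ / (2.72×10⁻²)^3 = 2.24×10⁻²⁵
s = 2.36×10⁻¹³ mol/L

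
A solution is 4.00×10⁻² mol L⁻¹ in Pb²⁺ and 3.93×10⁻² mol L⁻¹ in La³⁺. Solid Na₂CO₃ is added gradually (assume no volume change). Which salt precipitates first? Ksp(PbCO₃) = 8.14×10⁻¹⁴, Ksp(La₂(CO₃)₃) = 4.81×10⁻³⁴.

Precipitation begins when Q = Ksp.
For PbCO₃: [CO₃²⁻] = (Ksp/[Pb²⁺]) = 2.04×10⁻¹² mol L⁻¹
For La₂(CO₃)₃: [CO₃²⁻] = (Ksp/[La³⁺]^2)^(1/3) = 6.78×10⁻¹¹ mol L⁻¹
Since PbCO₃ needs less CO₃²⁻ to reach saturation, it precipitates first.

PbCO₃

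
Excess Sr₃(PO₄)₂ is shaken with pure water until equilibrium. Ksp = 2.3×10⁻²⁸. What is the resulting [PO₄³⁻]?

Sr₃(PO₄)₂(s) ⇌ 3 Sr²⁺(aq) + 2 PO₄³⁻(aq)
Call the molar solubility s, so that [Sr²⁺] = 3s and [PO₄³⁻] = 2s.
Ksp = [Sr²⁺]^3[PO₄³⁻]^2 = (3s)^3 · (2s)^2 = 108s^5 = 2.3×10⁻²⁸
s = 1.2×10⁻⁶ mol/L
[PO₄³⁻] = 2s = 2.3×10⁻⁶ mol/L

2.3×10⁻⁶ M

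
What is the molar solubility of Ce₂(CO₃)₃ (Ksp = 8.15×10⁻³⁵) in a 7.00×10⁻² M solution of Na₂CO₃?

Ce₂(CO₃)₃(s) ⇌ 2 Ce³⁺(aq) + 3 CO₃²⁻(aq)
Let s be the solubility of Ce₂(CO₃)₃ here. The common ion gives [CO₃²⁻] ≈ 7.00×10⁻² M, and [Ce³⁺] = 2s.
Ksp = [Ce³⁺]^2[CO₃²⁻]^3 = (2s)^2(7.00×10⁻²)^3
(2s)^2 = 8.15×10⁻³⁵ / (7.00×10⁻²)^3 = 2.38×10⁻³¹
s = 2.44×10⁻¹⁶ M

2.44×10⁻¹⁶ M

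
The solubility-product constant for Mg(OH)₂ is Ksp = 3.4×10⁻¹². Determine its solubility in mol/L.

Mg(OH)₂(s) ⇌ Mg²⁺(aq) + 2 OH⁻(aq)
With molar solubility s: [Mg²⁺] = s, [OH⁻] = 2s.
Ksp = [Mg²⁺][OH⁻]^2 = s · (2s)^2 = 4s^3
4s^3 = 3.4×10⁻¹²  ⇒  s^3 = 8.5×10⁻¹³
s = (8.5×10⁻¹³)^(1/3) = 9.5×10⁻⁵ mol L⁻¹

9.5×10⁻⁵ M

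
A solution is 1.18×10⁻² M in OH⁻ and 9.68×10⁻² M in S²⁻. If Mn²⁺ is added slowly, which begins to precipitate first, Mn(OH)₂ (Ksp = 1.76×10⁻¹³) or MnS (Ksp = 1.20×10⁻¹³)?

MnS

Precipitation of each salt begins when its ion product equals Ksp.
For Mn(OH)₂: [Mn²⁺] = (Ksp/[OH⁻]^2) = 1.26×10⁻⁹ M
For MnS: [Mn²⁺] = (Ksp/[S²⁻]) = 1.24×10⁻¹² M
MnS requires the lower [Mn²⁺], so it precipitates first.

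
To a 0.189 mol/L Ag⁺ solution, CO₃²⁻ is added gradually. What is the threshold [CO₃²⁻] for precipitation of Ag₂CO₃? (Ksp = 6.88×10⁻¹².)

1.93×10⁻¹⁰ M

Each salt precipitates once Q = Ksp for that salt.
Ag₂CO₃(s) ⇌ 2 Ag⁺(aq) + CO₃²⁻(aq)
Ksp = [Ag⁺]^2[CO₃²⁻] = [CO₃²⁻](0.189)^2
[CO₃²⁻] = 6.88×10⁻¹² / (0.189)^2 = 1.93×10⁻¹⁰
[CO₃²⁻] = 1.93×10⁻¹⁰ mol/L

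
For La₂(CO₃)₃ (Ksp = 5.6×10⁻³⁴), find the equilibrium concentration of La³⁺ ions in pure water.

1.8×10⁻⁷ M

La₂(CO₃)₃(s) ⇌ 2 La³⁺(aq) + 3 CO₃²⁻(aq)
For each mole of La₂(CO₃)₃ that dissolves per liter, [La³⁺] = 2s and [CO₃²⁻] = 3s; let s denote this solubility.
Ksp = [La³⁺]^2[CO₃²⁻]^3 = (2s)^2 · (3s)^3 = 108s^5 = 5.6×10⁻³⁴
s = 8.8×10⁻⁸ M
[La³⁺] = 2s = 1.8×10⁻⁷ M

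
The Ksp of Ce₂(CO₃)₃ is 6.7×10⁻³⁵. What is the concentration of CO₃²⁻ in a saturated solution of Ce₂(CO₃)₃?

1.7×10⁻⁷ M

Ce₂(CO₃)₃(s) ⇌ 2 Ce³⁺(aq) + 3 CO₃²⁻(aq)
Let s be the molar solubility. Then [Ce³⁺] = 2s and [CO₃²⁻] = 3s.
Ksp = [Ce³⁺]^2[CO₃²⁻]^3 = (2s)^2 · (3s)^3 = 108s^5 = 6.7×10⁻³⁵
s = 5.7×10⁻⁸ M
[CO₃²⁻] = 3s = 1.7×10⁻⁷ M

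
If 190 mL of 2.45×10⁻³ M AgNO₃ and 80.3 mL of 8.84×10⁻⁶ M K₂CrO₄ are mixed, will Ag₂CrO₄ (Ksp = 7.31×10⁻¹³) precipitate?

Total volume after mixing = 190 + 80.3 = 270.3 mL.
[Ag⁺] = (2.45×10⁻³)(190)/270.3 = 1.72×10⁻³ M
[CrO₄²⁻] = (8.84×10⁻⁶)(80.3)/270.3 = 2.63×10⁻⁶ M
Q = [Ag⁺]^2[CrO₄²⁻] = 7.79×10⁻¹²
Because Q > Ksp (7.79×10⁻¹² vs 7.31×10⁻¹³), a precipitate of Ag₂CrO₄ forms.

Yes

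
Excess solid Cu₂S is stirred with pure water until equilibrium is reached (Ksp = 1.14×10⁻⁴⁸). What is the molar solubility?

Cu₂S(s) ⇌ 2 Cu⁺(aq) + S²⁻(aq)
If s mol/L of Cu₂S dissolves, [Cu⁺] = 2s and [S²⁻] = s.
Ksp = [Cu⁺]^2[S²⁻] = (2s)^2 · s = 4s^3
4s^3 = 1.14×10⁻⁴⁸  ⇒  s^3 = 2.85×10⁻⁴⁹
s = 6.58×10⁻¹⁷ mol L⁻¹

6.58×10⁻¹⁷ M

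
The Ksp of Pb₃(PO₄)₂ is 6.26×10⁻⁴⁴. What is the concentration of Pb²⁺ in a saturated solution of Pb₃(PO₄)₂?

2.69×10⁻⁹ M

Pb₃(PO₄)₂(s) ⇌ 3 Pb²⁺(aq) + 2 PO₄³⁻(aq)
For each mole of Pb₃(PO₄)₂ that dissolves per liter, [Pb²⁺] = 3s and [PO₄³⁻] = 2s; let s denote this solubility.
Ksp = [Pb²⁺]^3[PO₄³⁻]^2 = (3s)^3 · (2s)^2 = 108s^5 = 6.26×10⁻⁴⁴
s = 8.97×10⁻¹⁰ mol L⁻¹
[Pb²⁺] = 3s = 2.69×10⁻⁹ mol L⁻¹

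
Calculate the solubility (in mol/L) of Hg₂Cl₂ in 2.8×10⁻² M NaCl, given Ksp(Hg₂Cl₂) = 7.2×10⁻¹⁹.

9.2×10⁻¹⁶ M

Hg₂Cl₂(s) ⇌ Hg₂²⁺(aq) + 2 Cl⁻(aq)
With Cl⁻ already at 2.8×10⁻² M and s small, take [Cl⁻] ≈ 2.8×10⁻² M and [Hg₂²⁺] = s.
Ksp = [Hg₂²⁺][Cl⁻]^2 = s(2.8×10⁻²)^2
s = 7.2×10⁻¹⁹ / (2.8×10⁻²)^2 = 9.2×10⁻¹⁶
s = 9.2×10⁻¹⁶ M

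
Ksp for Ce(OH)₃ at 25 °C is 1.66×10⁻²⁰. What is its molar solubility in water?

4.98×10⁻⁶ M

Ce(OH)₃(s) ⇌ Ce³⁺(aq) + 3 OH⁻(aq)
Let s be the molar solubility. Then [Ce³⁺] = s and [OH⁻] = 3s.
Ksp = [Ce³⁺][OH⁻]^3 = s · (3s)^3 = 27s^4
27s^4 = 1.66×10⁻²⁰  ⇒  s^4 = 6.15×10⁻²²
Taking the 4th root, s = 4.98×10⁻⁶ M.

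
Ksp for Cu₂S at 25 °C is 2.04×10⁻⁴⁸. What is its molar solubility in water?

7.99×10⁻¹⁷ M

Cu₂S(s) ⇌ 2 Cu⁺(aq) + S²⁻(aq)
Call the molar solubility s, so that [Cu⁺] = 2s and [S²⁻] = s.
Ksp = [Cu⁺]^2[S²⁻] = (2s)^2 · s = 4s^3
4s^3 = 2.04×10⁻⁴⁸  ⇒  s^3 = 5.10×10⁻⁴⁹
Taking the 3rd root, s = 7.99×10⁻¹⁷ mol/L.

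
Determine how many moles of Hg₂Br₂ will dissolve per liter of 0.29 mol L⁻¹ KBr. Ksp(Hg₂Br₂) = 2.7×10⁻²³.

Hg₂Br₂(s) ⇌ Hg₂²⁺(aq) + 2 Br⁻(aq)
With Br⁻ already at 0.29 mol L⁻¹ and s small, take [Br⁻] ≈ 0.29 mol L⁻¹ and [Hg₂²⁺] = s.
Ksp = [Hg₂²⁺][Br⁻]^2 = s(0.29)^2
s = 2.7×10⁻²³ / (0.29)^2 = 3.2×10⁻²²
s = 3.2×10⁻²² mol L⁻¹

3.2×10⁻²² M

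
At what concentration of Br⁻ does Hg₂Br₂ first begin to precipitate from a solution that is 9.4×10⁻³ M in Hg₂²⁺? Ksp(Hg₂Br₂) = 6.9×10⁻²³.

Precipitation of each salt begins when its ion product equals Ksp.
Hg₂Br₂(s) ⇌ Hg₂²⁺(aq) + 2 Br⁻(aq)
Ksp = [Hg₂²⁺][Br⁻]^2 = [Br⁻]^2(9.4×10⁻³)
[Br⁻]^2 = 6.9×10⁻²³ / (9.4×10⁻³) = 7.3×10⁻²¹
[Br⁻] = 8.6×10⁻¹¹ M

8.6×10⁻¹¹ M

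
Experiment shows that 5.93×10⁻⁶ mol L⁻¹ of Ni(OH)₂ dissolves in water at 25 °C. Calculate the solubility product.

Ksp = 8.34×10⁻¹⁶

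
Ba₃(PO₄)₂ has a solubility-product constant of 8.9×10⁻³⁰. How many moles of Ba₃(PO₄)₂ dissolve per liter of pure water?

6.1×10⁻⁷ M

Ba₃(PO₄)₂(s) ⇌ 3 Ba²⁺(aq) + 2 PO₄³⁻(aq)
Let s be the molar solubility. Then [Ba²⁺] = 3s and [PO₄³⁻] = 2s.
Ksp = [Ba²⁺]^3[PO₄³⁻]^2 = (3s)^3 · (2s)^2 = 108s^5
108s^5 = 8.9×10⁻³⁰  ⇒  s^5 = 8.2×10⁻³²
s = (8.2×10⁻³²)^(1/5) = 6.1×10⁻⁷ M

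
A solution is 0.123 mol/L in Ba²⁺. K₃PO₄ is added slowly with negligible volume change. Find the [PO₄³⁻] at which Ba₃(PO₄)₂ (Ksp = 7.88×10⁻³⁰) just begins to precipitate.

Precipitation of each salt begins when its ion product equals Ksp.
Ba₃(PO₄)₂(s) ⇌ 3 Ba²⁺(aq) + 2 PO₄³⁻(aq)
Ksp = [Ba²⁺]^3[PO₄³⁻]^2 = [PO₄³⁻]^2(0.123)^3
[PO₄³⁻]^2 = 7.88×10⁻³⁰ / (0.123)^3 = 4.23×10⁻²⁷
[PO₄³⁻] = 6.51×10⁻¹⁴ mol/L

6.51×10⁻¹⁴ M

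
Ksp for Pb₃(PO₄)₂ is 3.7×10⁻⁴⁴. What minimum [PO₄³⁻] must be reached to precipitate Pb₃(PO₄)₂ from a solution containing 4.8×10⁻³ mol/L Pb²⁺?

5.8×10⁻¹⁹ M

The threshold for precipitation is Q = Ksp.
Pb₃(PO₄)₂(s) ⇌ 3 Pb²⁺(aq) + 2 PO₄³⁻(aq)
Ksp = [Pb²⁺]^3[PO₄³⁻]^2 = [PO₄³⁻]^2(4.8×10⁻³)^3
[PO₄³⁻]^2 = 3.7×10⁻⁴⁴ / (4.8×10⁻³)^3 = 3.3×10⁻³⁷
[PO₄³⁻] = 5.8×10⁻¹⁹ mol/L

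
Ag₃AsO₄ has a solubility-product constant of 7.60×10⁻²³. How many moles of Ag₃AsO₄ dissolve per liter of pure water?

Ag₃AsO₄(s) ⇌ 3 Ag⁺(aq) + AsO₄³⁻(aq)
If s mol/L of Ag₃AsO₄ dissolves, [Ag⁺] = 3s and [AsO₄³⁻] = s.
Ksp = [Ag⁺]^3[AsO₄³⁻] = (3s)^3 · s = 27s^4
27s^4 = 7.60×10⁻²³  ⇒  s^4 = 2.81×10⁻²⁴
s = 1.30×10⁻⁶ M

1.30×10⁻⁶ M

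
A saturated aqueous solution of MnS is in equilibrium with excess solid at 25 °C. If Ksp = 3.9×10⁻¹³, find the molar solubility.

6.2×10⁻⁷ M

MnS(s) ⇌ Mn²⁺(aq) + S²⁻(aq)
For each mole of MnS that dissolves per liter, [Mn²⁺] = s and [S²⁻] = s; let s denote this solubility.
Ksp = [Mn²⁺][S²⁻] = s · s = s^2
s^2 = 3.9×10⁻¹³
s = (3.9×10⁻¹³)^(1/2) = 6.2×10⁻⁷ mol/L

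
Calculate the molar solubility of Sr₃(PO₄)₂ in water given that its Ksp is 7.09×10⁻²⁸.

1.46×10⁻⁶ M

Sr₃(PO₄)₂(s) ⇌ 3 Sr²⁺(aq) + 2 PO₄³⁻(aq)
Call the molar solubility s, so that [Sr²⁺] = 3s and [PO₄³⁻] = 2s.
Ksp = [Sr²⁺]^3[PO₄³⁻]^2 = (3s)^3 · (2s)^2 = 108s^5
108s^5 = 7.09×10⁻²⁸  ⇒  s^5 = 6.56×10⁻³⁰
s = 1.46×10⁻⁶ mol L⁻¹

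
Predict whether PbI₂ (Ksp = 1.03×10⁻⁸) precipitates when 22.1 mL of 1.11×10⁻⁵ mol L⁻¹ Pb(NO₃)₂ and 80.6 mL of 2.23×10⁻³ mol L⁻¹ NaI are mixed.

No

The combined volume is 102.7 mL.
[Pb²⁺] = (1.11×10⁻⁵)(22.1)/102.7 = 2.39×10⁻⁶ mol L⁻¹
[I⁻] = (2.23×10⁻³)(80.6)/102.7 = 1.75×10⁻³ mol L⁻¹
Q = [Pb²⁺][I⁻]^2 = 7.32×10⁻¹²
Q = 7.32×10⁻¹² < Ksp = 1.03×10⁻⁸, so the solution is unsaturated and no precipitate forms.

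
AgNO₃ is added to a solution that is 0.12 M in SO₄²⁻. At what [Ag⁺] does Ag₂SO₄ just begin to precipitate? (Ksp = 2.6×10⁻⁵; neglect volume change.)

1.5×10⁻² M

Precipitation begins when Q = Ksp.
Ag₂SO₄(s) ⇌ 2 Ag⁺(aq) + SO₄²⁻(aq)
Ksp = [Ag⁺]^2[SO₄²⁻] = [Ag⁺]^2(0.12)
[Ag⁺]^2 = 2.6×10⁻⁵ / (0.12) = 2.2×10⁻⁴
[Ag⁺] = 1.5×10⁻² M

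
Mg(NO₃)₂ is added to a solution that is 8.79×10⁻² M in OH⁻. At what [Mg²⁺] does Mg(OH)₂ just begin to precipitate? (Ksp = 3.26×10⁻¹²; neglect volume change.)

Precipitation begins when Q = Ksp.
Mg(OH)₂(s) ⇌ Mg²⁺(aq) + 2 OH⁻(aq)
Ksp = [Mg²⁺][OH⁻]^2 = [Mg²⁺](8.79×10⁻²)^2
[Mg²⁺] = 3.26×10⁻¹² / (8.79×10⁻²)^2 = 4.22×10⁻¹⁰
[Mg²⁺] = 4.22×10⁻¹⁰ M

4.22×10⁻¹⁰ M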